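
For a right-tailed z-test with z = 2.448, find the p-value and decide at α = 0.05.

p = P(Z > 2.448) = 1 - Φ(2.448) ≈ 0.0072. Since p < 0.05, reject H₀ (significant) at α = 0.05.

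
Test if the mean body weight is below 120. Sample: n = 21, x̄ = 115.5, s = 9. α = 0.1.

t = (115.5 - 120)/(9/√21) = -2.291, df = 20. Critical t = -1.325. Reject H₀.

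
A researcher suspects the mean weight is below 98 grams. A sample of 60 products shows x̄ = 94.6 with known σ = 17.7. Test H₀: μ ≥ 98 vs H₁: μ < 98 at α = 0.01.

z = -1.488. Critical value: -2.33. Fail to reject H₀.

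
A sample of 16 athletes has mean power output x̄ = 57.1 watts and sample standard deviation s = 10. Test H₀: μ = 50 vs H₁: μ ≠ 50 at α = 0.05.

t = (x̄ - μ₀)/(s/√n) = (57.1 - 50)/(10/√16) = 2.84. df = 15, critical t = ±2.131. Reject H₀.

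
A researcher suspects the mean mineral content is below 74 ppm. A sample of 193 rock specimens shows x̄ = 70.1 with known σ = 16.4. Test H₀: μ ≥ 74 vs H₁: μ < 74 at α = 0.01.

z = -3.304. Critical value: -2.33. Reject H₀.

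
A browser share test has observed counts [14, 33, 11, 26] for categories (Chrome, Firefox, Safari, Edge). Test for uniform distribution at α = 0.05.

Expected = 21 each. χ² = Σ(O-E)²/E = 15.143. df = 3, critical value = 7.815. Reject H₀.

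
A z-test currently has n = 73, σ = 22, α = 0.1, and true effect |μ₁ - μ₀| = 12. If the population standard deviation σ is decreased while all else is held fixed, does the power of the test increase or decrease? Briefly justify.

Power increases: a smaller σ shrinks the standard error σ/√n, moving the sampling distribution under H₁ further from the critical value.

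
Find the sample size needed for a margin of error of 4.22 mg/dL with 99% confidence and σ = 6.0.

n = (z*σ/E)² = (2.576×6.0/4.22)² = 13.4 → n = 14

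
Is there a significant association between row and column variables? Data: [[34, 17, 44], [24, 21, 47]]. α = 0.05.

χ² = 2.197. df = 2, critical = 5.991. Fail to reject H₀. No evidence of dependence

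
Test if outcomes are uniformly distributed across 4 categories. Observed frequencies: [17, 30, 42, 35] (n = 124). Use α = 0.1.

Expected = 31 each. χ² = Σ(O-E)²/E = 10.774. df = 3, critical value = 6.251. Reject H₀.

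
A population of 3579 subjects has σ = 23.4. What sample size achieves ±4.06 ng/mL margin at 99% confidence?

Without FPC: n₀ = (2.576×23.4/4.06)² = 220.43. With FPC: n = n₀N/(n₀+N-1) = 207.7 → n = 208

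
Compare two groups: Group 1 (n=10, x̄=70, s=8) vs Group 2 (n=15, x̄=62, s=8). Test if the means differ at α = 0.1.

Pooled sp = 8.0. t = 2.449, df = 23. Critical t = ±1.714. Reject H₀.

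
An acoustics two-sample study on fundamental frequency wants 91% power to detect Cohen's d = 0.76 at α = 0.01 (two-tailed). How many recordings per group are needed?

z_{α/2} = 2.576, z_β = Φ⁻¹(0.91) = 1.341. For medium effect (d = 0.76): n per group = 2(z_{α/2} + z_β)²/d² = 2(2.576 + 1.341)²/0.76² = 53.1 → 54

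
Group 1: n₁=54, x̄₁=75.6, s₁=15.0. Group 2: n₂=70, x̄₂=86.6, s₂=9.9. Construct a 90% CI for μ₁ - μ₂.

Difference = -11.0. SE = √(15.0²/54 + 9.9²/70) = 2.359. CI = (-14.88, -7.12)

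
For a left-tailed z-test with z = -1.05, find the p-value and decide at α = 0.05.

p = P(Z < -1.05) = Φ(-1.05) ≈ 0.1469. Since p ≥ 0.05, fail to reject H₀ (not significant) at α = 0.05.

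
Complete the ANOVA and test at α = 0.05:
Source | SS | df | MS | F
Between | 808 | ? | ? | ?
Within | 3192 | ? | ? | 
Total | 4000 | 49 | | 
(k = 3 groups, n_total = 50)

df_between = 2, df_within = 47. MS_between = 404.0, MS_within = 67.91. F = 5.949, F_crit ≈ 3.195. Reject H₀.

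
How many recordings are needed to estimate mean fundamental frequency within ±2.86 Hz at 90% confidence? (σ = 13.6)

n = (z*σ/E)² = (1.645×13.6/2.86)² = 61.2 → n = 62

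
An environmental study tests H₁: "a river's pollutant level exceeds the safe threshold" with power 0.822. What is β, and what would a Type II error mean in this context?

β = 1 - power = 1 - 0.822 = 0.178. A Type II error is failing to reject H₀ when H₀ is false (false negative) — here, failing to conclude that a river's pollutant level exceeds the safe threshold when in fact it is true. Consequence: allowing unsafe pollution to continue.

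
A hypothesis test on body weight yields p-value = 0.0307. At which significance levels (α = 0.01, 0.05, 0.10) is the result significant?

p = 0.0307. Significant at: α = 0.05, 0.1.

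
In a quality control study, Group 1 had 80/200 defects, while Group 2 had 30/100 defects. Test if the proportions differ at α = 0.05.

p̂₁ = 0.4, p̂₂ = 0.3, pooled p̂ = 0.367. z = 1.694. Critical: ±1.96. Fail to reject H₀.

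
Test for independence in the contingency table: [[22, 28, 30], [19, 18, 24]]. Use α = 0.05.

χ² = 0.509. df = 2, critical = 5.991. Fail to reject H₀. No evidence of dependence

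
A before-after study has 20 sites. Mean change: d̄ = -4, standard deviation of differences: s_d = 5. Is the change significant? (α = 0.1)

t = d̄/(s_d/√n) = -4/(5/√20) = -3.578. df = 19, critical t = ±1.729. Reject H₀.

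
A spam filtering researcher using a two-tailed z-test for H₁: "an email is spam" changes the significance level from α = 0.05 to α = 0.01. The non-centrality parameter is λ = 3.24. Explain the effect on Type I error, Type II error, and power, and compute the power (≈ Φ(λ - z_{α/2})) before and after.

Decreasing α from 0.05 to 0.01:
• Type I error rate decreases (α is the Type I rate by definition).
• Critical value moves from z_{α/2} = 1.96 to 2.576, so power = Φ(λ - z_{α/2}) goes from Φ(3.24 - 1.96) = 0.9 to Φ(3.24 - 2.576) = 0.747.
• Type II error rate β = 1 - power therefore increases (0.1 → 0.253).
Appropriate when false positives are costly — here, a legitimate email is sent to the spam folder and the user misses it.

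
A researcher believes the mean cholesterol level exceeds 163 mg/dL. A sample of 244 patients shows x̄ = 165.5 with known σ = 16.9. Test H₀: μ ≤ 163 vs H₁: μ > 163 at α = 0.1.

z = 2.311. Critical value: 1.28. Reject H₀.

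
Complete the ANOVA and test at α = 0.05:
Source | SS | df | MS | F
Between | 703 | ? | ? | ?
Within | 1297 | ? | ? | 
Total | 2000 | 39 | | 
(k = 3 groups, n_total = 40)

df_between = 2, df_within = 37. MS_between = 351.5, MS_within = 35.05. F = 10.027, F_crit ≈ 3.252. Reject H₀.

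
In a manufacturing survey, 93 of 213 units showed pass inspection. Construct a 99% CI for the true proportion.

p̂ = 0.437. CI = p̂ ± z*√(p̂(1-p̂)/n) = (0.349, 0.524)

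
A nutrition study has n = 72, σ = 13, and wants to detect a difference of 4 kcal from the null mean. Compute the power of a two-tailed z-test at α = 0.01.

SE = σ/√n = 13/√72 = 1.532. Non-centrality λ = d/SE = 4/1.532 = 2.611. Power ≈ Φ(λ - z_{α/2}) = Φ(2.611 - 2.576) = Φ(0.035) = 0.514.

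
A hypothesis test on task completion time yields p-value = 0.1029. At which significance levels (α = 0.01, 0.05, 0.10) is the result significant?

p = 0.1029. Not significant at any of the given levels.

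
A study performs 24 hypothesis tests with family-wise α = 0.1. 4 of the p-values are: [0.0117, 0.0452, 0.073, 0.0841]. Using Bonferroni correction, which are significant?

Bonferroni α = 0.1/24 = 0.00417. None of the given p-values are significant.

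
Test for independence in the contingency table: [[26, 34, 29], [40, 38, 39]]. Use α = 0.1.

χ² = 0.873. df = 2, critical = 4.605. Fail to reject H₀. No evidence of dependence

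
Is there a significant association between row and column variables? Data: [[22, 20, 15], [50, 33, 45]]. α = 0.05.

χ² = 2.145. df = 2, critical = 5.991. Fail to reject H₀. No evidence of dependence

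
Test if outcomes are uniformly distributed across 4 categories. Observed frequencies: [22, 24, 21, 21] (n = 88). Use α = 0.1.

Expected = 22 each. χ² = Σ(O-E)²/E = 0.273. df = 3, critical value = 6.251. Fail to reject H₀.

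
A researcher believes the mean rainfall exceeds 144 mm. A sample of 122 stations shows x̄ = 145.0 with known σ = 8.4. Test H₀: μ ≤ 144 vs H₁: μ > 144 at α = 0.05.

z = 1.315. Critical value: 1.645. Fail to reject H₀.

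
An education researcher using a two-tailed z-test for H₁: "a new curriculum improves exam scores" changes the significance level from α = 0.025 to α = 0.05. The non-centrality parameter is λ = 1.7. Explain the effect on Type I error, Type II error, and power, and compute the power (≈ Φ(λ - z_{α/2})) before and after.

Increasing α from 0.025 to 0.05:
• Type I error rate increases (α is the Type I rate by definition).
• Critical value moves from z_{α/2} = 2.241 to 1.96, so power = Φ(λ - z_{α/2}) goes from Φ(1.7 - 2.241) = 0.294 to Φ(1.7 - 1.96) = 0.397.
• Type II error rate β = 1 - power therefore decreases (0.706 → 0.603).
Appropriate when false negatives are costly — here, keeping the old curriculum when the new one would have helped students.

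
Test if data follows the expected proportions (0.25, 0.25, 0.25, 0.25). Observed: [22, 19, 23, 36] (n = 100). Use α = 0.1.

Expected: [25.0, 25.0, 25.0, 25.0]. χ² = 6.8. df = 3, critical = 6.251. Reject H₀.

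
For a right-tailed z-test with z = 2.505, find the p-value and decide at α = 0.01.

p = P(Z > 2.505) = 1 - Φ(2.505) ≈ 0.0061. Since p < 0.01, reject H₀ (significant) at α = 0.01.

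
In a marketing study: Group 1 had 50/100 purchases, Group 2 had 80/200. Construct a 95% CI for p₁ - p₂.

p̂₁ = 0.5, p̂₂ = 0.4. Difference = 0.1. CI = (-0.019, 0.219)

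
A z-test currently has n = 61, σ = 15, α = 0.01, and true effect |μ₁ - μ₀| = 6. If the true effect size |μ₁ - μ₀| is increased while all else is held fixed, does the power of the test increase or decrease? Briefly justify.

Power increases: a larger true effect increases the non-centrality λ = |μ₁ - μ₀|/(σ/√n).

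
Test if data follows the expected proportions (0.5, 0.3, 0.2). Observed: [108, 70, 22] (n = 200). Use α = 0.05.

Expected: [100.0, 60.0, 40.0]. χ² = 10.407. df = 2, critical = 5.991. Reject H₀.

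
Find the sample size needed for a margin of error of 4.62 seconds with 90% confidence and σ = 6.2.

n = (z*σ/E)² = (1.645×6.2/4.62)² = 4.9 → n = 5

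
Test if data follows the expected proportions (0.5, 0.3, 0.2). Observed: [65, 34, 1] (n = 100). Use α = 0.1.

Expected: [50.0, 30.0, 20.0]. χ² = 23.083. df = 2, critical = 4.605. Reject H₀.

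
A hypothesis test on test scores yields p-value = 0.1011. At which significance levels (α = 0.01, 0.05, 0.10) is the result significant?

p = 0.1011. Not significant at any of the given levels.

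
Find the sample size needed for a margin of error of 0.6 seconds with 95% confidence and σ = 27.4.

n = (z*σ/E)² = (1.96×27.4/0.6)² = 8011.4 → n = 8012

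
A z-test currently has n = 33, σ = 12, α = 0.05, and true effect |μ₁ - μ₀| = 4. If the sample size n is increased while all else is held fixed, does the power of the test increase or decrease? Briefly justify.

Power increases: a larger n shrinks the standard error σ/√n, moving the sampling distribution under H₁ further from the critical value.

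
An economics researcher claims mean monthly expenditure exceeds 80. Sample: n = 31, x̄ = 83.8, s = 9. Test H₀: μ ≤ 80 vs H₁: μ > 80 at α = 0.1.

t = (83.8 - 80)/(9/√31) = 2.351, df = 30. Critical t = 1.31. Reject H₀.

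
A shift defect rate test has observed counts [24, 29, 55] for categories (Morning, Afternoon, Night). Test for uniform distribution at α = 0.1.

Expected = 36 each. χ² = Σ(O-E)²/E = 15.389. df = 2, critical value = 4.605. Reject H₀.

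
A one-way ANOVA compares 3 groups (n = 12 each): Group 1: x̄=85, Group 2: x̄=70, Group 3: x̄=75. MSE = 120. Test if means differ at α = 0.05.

Grand mean = 76.67. SS_between = 1400.0, MS_between = 700.0. F = 5.833, F_crit ≈ 3.285. Reject H₀.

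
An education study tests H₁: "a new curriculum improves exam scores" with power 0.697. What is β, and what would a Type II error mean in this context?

β = 1 - power = 1 - 0.697 = 0.303. A Type II error is failing to reject H₀ when H₀ is false (false negative) — here, failing to conclude that a new curriculum improves exam scores when in fact it is true. Consequence: keeping the old curriculum when the new one would have helped students.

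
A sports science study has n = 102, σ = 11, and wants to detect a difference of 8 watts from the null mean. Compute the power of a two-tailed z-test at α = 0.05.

SE = σ/√n = 11/√102 = 1.089. Non-centrality λ = d/SE = 8/1.089 = 7.345. Power ≈ Φ(λ - z_{α/2}) = Φ(7.345 - 1.96) = Φ(5.385) = 1.0.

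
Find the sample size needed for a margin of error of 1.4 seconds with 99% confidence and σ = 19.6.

n = (z*σ/E)² = (2.576×19.6/1.4)² = 1300.6 → n = 1301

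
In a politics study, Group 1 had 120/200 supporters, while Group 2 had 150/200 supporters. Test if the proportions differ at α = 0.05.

p̂₁ = 0.6, p̂₂ = 0.75, pooled p̂ = 0.675. z = -3.203. Critical: ±1.96. Reject H₀.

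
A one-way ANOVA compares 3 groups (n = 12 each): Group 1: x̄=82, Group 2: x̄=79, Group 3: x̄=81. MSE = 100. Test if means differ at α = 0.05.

Grand mean = 80.67. SS_between = 56.0, MS_between = 28.0. F = 0.28, F_crit ≈ 3.285. Fail to reject H₀.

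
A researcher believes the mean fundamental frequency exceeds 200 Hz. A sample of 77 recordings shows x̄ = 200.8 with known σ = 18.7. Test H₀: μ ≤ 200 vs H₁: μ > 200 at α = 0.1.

z = 0.375. Critical value: 1.28. Fail to reject H₀.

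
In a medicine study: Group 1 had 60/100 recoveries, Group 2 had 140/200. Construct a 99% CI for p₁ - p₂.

p̂₁ = 0.6, p̂₂ = 0.7. Difference = -0.1. CI = (-0.251, 0.051)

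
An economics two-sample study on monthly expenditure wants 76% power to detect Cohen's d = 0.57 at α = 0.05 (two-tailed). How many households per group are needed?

z_{α/2} = 1.96, z_β = Φ⁻¹(0.76) = 0.706. For medium effect (d = 0.57): n per group = 2(z_{α/2} + z_β)²/d² = 2(1.96 + 0.706)²/0.57² = 43.8 → 44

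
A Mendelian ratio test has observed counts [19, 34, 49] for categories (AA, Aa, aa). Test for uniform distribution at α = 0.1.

Expected = 34 each. χ² = Σ(O-E)²/E = 13.235. df = 2, critical value = 4.605. Reject H₀.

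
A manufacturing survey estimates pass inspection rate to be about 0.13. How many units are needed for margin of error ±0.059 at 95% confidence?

n = z²p(1-p)/E² = 1.96²×0.13×0.87/0.059² = 124.8 → n = 125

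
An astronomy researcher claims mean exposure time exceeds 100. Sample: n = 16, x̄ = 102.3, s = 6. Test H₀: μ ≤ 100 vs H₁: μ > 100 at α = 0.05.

t = (102.3 - 100)/(6/√16) = 1.533, df = 15. Critical t = 1.753. Fail to reject H₀.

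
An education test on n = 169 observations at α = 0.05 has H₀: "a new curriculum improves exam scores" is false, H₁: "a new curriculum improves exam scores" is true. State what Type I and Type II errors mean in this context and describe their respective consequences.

Type I (false positive): concluding that a new curriculum improves exam scores when it is not — adopting a curriculum that gives no real benefit — disruption for nothing. Type II (false negative): failing to conclude that a new curriculum improves exam scores when it is — keeping the old curriculum when the new one would have helped students. Which is costlier depends on domain priorities and is a judgement call rather than a statistical fact.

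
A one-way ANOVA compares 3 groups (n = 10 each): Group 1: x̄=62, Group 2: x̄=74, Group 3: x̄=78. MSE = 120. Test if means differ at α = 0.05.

Grand mean = 71.33. SS_between = 1386.67, MS_between = 693.33. F = 5.778, F_crit ≈ 3.354. Reject H₀.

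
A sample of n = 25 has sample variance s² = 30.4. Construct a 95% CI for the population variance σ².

df = 24. χ²_{0.025} = 39.364, χ²_{0.975} = 12.401. CI for σ² = ((n-1)s²/χ²_{α/2}, (n-1)s²/χ²_{1-α/2}) = (24·30.4/39.364, 24·30.4/12.401) = (18.53, 58.83)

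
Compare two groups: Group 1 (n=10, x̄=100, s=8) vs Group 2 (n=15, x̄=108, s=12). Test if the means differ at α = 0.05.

Pooled sp = 10.62. t = -1.846, df = 23. Critical t = ±2.069. Fail to reject H₀.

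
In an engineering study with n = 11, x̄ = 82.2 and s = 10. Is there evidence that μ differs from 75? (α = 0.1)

t = (x̄ - μ₀)/(s/√n) = (82.2 - 75)/(10/√11) = 2.388. df = 10, critical t = ±1.812. Reject H₀.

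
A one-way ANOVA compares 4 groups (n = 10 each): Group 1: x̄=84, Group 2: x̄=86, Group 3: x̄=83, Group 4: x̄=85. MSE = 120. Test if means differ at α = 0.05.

Grand mean = 84.5. SS_between = 50.0, MS_between = 16.67. F = 0.139, F_crit ≈ 2.866. Fail to reject H₀.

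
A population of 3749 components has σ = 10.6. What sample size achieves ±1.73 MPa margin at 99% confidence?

Without FPC: n₀ = (2.576×10.6/1.73)² = 249.122. With FPC: n = n₀N/(n₀+N-1) = 233.7 → n = 234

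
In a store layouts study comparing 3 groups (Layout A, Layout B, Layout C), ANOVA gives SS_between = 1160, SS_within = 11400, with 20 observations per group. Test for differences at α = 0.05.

df_between = 2, df_within = 57. F = MS_between/MS_within = 580.0/200.0 = 2.9. F_crit ≈ 3.159. Fail to reject H₀.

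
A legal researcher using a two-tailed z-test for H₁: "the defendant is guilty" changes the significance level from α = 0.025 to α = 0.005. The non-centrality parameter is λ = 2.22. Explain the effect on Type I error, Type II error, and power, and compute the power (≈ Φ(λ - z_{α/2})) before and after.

Decreasing α from 0.025 to 0.005:
• Type I error rate decreases (α is the Type I rate by definition).
• Critical value moves from z_{α/2} = 2.241 to 2.807, so power = Φ(λ - z_{α/2}) goes from Φ(2.22 - 2.241) = 0.492 to Φ(2.22 - 2.807) = 0.279.
• Type II error rate β = 1 - power therefore increases (0.508 → 0.721).
Appropriate when false positives are costly — here, convicting an innocent person.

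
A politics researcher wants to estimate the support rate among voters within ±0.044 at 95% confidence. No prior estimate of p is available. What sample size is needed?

Conservative approach: use p = 0.5 (maximizes p(1-p) = 0.25). n = z²(0.25)/E² = 1.96²×0.25/0.044² = 496.1 → n = 497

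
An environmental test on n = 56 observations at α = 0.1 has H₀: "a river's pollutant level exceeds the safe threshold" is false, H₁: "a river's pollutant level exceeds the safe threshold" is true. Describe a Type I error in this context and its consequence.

Type I error: rejecting H₀ when it is true — concluding that a river's pollutant level exceeds the safe threshold when in fact it is not. Consequence: shutting down a compliant factory unnecessarily.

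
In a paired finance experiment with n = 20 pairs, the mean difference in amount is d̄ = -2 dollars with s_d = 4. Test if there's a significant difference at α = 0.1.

t = d̄/(s_d/√n) = -2/(4/√20) = -2.236. df = 19, critical t = ±1.729. Reject H₀.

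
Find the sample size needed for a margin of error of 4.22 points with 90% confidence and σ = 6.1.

n = (z*σ/E)² = (1.645×6.1/4.22)² = 5.7 → n = 6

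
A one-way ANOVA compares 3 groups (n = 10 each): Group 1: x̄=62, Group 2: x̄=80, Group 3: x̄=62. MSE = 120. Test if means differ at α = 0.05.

Grand mean = 68.0. SS_between = 2160.0, MS_between = 1080.0. F = 9.0, F_crit ≈ 3.354. Reject H₀.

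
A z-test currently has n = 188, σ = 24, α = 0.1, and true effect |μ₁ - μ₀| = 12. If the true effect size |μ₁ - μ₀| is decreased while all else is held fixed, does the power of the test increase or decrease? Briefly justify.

Power decreases: a smaller true effect decreases the non-centrality λ = |μ₁ - μ₀|/(σ/√n).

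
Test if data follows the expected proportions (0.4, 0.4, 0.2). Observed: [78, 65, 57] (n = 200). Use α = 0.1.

Expected: [80.0, 80.0, 40.0]. χ² = 10.088. df = 2, critical = 4.605. Reject H₀.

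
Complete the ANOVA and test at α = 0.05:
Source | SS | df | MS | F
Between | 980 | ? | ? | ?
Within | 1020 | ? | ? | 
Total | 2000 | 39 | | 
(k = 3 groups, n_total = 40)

df_between = 2, df_within = 37. MS_between = 490.0, MS_within = 27.57. F = 17.775, F_crit ≈ 3.252. Reject H₀.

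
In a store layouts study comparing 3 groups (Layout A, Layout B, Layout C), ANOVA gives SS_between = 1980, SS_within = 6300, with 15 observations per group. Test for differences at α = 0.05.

df_between = 2, df_within = 42. F = MS_between/MS_within = 990.0/150.0 = 6.6. F_crit ≈ 3.22. Reject H₀. At least one mean differs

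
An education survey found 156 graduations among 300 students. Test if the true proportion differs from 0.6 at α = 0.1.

p̂ = 0.52, p₀ = 0.6. z = (p̂ - p₀)/√(p₀(1-p₀)/n) = -2.828. Critical: ±1.645. Reject H₀.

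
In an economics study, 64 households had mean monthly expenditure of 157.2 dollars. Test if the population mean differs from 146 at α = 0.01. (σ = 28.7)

z = (x̄ - μ₀)/(σ/√n) = (157.2 - 146)/(28.7/√64) = 3.122. Critical value: ±2.576. Since |3.122| > 2.576, Reject H₀.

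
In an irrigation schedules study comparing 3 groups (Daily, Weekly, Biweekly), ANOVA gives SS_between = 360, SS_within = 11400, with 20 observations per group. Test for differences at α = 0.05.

df_between = 2, df_within = 57. F = MS_between/MS_within = 180.0/200.0 = 0.9. F_crit ≈ 3.159. Fail to reject H₀.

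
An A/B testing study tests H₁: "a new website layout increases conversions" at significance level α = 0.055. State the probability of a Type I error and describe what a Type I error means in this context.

P(Type I error) = α = 0.055. A Type I error is rejecting H₀ when H₀ is actually true (false positive) — here, concluding that a new website layout increases conversions when in fact this is not the case. Consequence: rolling out a layout that doesn't actually help — wasted engineering effort.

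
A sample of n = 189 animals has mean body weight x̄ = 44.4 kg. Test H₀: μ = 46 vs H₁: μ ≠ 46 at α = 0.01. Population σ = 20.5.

z = (x̄ - μ₀)/(σ/√n) = (44.4 - 46)/(20.5/√189) = -1.073. Critical value: ±2.576. Since |-1.073| ≤ 2.576, Fail to reject H₀.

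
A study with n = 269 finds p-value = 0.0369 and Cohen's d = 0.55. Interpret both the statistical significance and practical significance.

Statistically significant (p = 0.0369 < 0.05). Cohen's d = 0.55 indicates a medium effect size. Both statistical and practical significance should be considered.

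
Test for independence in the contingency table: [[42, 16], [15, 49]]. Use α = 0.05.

χ² = 29.319. df = 1, critical = 3.841. Reject H₀. Variables are dependent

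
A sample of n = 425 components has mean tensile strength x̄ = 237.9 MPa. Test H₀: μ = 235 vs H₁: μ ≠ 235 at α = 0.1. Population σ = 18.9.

z = (x̄ - μ₀)/(σ/√n) = (237.9 - 235)/(18.9/√425) = 3.163. Critical value: ±1.645. Since |3.163| > 1.645, Reject H₀.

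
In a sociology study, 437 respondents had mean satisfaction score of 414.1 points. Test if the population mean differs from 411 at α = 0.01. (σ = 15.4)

z = (x̄ - μ₀)/(σ/√n) = (414.1 - 411)/(15.4/√437) = 4.208. Critical value: ±2.576. Since |4.208| > 2.576, Reject H₀.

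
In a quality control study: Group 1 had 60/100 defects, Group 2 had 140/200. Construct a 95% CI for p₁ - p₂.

p̂₁ = 0.6, p̂₂ = 0.7. Difference = -0.1. CI = (-0.215, 0.015)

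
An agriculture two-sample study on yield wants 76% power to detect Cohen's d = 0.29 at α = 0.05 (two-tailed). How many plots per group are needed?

z_{α/2} = 1.96, z_β = Φ⁻¹(0.76) = 0.706. For small effect (d = 0.29): n per group = 2(z_{α/2} + z_β)²/d² = 2(1.96 + 0.706)²/0.29² = 169.03 → 170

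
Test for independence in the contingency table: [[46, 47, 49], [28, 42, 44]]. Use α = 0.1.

χ² = 1.888. df = 2, critical = 4.605. Fail to reject H₀. No evidence of dependence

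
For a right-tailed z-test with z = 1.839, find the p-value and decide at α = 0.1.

p = P(Z > 1.839) = 1 - Φ(1.839) ≈ 0.033. Since p < 0.1, reject H₀ (significant) at α = 0.1.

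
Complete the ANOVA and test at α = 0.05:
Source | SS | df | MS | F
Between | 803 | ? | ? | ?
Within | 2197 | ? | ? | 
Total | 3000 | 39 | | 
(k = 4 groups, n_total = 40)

df_between = 3, df_within = 36. MS_between = 267.67, MS_within = 61.03. F = 4.386, F_crit ≈ 2.866. Reject H₀.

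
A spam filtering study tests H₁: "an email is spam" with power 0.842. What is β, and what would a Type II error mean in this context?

β = 1 - power = 1 - 0.842 = 0.158. A Type II error is failing to reject H₀ when H₀ is false (false negative) — here, failing to conclude that an email is spam when in fact it is true. Consequence: a spam email lands in the inbox.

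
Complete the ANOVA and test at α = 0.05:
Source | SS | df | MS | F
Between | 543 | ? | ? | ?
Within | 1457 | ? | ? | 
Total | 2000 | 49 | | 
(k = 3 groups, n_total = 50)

df_between = 2, df_within = 47. MS_between = 271.5, MS_within = 31.0. F = 8.758, F_crit ≈ 3.195. Reject H₀.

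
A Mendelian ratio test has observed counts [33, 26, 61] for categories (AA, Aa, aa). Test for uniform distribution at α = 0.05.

Expected = 40 each. χ² = Σ(O-E)²/E = 17.15. df = 2, critical value = 5.991. Reject H₀.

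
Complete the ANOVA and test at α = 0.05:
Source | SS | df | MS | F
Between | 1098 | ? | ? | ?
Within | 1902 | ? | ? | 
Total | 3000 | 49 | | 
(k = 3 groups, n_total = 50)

df_between = 2, df_within = 47. MS_between = 549.0, MS_within = 40.47. F = 13.566, F_crit ≈ 3.195. Reject H₀.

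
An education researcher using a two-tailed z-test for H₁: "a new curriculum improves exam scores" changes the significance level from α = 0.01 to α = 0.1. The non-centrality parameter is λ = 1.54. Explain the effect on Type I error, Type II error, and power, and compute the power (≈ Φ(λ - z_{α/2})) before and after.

Increasing α from 0.01 to 0.1:
• Type I error rate increases (α is the Type I rate by definition).
• Critical value moves from z_{α/2} = 2.576 to 1.645, so power = Φ(λ - z_{α/2}) goes from Φ(1.54 - 2.576) = 0.15 to Φ(1.54 - 1.645) = 0.458.
• Type II error rate β = 1 - power therefore decreases (0.85 → 0.542).
Appropriate when false negatives are costly — here, keeping the old curriculum when the new one would have helped students.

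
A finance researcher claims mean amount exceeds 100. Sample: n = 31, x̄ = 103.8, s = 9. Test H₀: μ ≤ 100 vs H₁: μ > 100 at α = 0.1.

t = (103.8 - 100)/(9/√31) = 2.351, df = 30. Critical t = 1.31. Reject H₀.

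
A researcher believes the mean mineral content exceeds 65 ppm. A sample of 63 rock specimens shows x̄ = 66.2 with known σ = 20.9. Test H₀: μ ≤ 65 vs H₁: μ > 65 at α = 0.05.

z = 0.456. Critical value: 1.645. Fail to reject H₀.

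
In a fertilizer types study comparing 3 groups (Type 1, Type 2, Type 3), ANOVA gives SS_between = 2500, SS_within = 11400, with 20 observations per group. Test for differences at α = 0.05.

df_between = 2, df_within = 57. F = MS_between/MS_within = 1250.0/200.0 = 6.25. F_crit ≈ 3.159. Reject H₀. At least one mean differs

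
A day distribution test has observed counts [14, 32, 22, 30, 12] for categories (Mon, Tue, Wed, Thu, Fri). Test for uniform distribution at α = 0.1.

Expected = 22 each. χ² = Σ(O-E)²/E = 14.909. df = 4, critical value = 7.779. Reject H₀.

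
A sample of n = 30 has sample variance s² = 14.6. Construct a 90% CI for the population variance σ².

df = 29. χ²_{0.05} = 42.557, χ²_{0.95} = 17.708. CI for σ² = ((n-1)s²/χ²_{α/2}, (n-1)s²/χ²_{1-α/2}) = (29·14.6/42.557, 29·14.6/17.708) = (9.95, 23.91)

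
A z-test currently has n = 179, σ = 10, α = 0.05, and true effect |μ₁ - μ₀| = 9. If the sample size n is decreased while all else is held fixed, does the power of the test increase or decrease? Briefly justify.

Power decreases: a smaller n inflates the standard error σ/√n, pulling the sampling distribution under H₁ back toward the critical value.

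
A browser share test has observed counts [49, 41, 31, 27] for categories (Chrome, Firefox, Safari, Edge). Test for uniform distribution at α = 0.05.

Expected = 37 each. χ² = Σ(O-E)²/E = 8.0. df = 3, critical value = 7.815. Reject H₀.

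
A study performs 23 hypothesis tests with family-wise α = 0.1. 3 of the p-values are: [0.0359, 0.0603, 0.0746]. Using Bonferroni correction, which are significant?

Bonferroni α = 0.1/23 = 0.00435. None of the given p-values are significant.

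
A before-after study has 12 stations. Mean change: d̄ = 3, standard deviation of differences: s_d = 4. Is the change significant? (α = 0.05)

t = d̄/(s_d/√n) = 3/(4/√12) = 2.598. df = 11, critical t = ±2.201. Reject H₀.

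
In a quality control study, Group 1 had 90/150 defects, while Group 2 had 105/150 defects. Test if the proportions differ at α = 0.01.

p̂₁ = 0.6, p̂₂ = 0.7, pooled p̂ = 0.65. z = -1.816. Critical: ±2.576. Fail to reject H₀.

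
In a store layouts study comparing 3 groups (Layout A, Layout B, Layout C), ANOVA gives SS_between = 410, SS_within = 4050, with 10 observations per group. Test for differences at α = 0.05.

df_between = 2, df_within = 27. F = MS_between/MS_within = 205.0/150.0 = 1.367. F_crit ≈ 3.354. Fail to reject H₀.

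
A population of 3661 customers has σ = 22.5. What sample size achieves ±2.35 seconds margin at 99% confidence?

Without FPC: n₀ = (2.576×22.5/2.35)² = 608.304. With FPC: n = n₀N/(n₀+N-1) = 521.8 → n = 522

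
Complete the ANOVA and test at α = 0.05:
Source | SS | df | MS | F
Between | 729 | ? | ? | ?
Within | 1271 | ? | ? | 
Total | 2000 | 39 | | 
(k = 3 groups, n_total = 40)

df_between = 2, df_within = 37. MS_between = 364.5, MS_within = 34.35. F = 10.611, F_crit ≈ 3.252. Reject H₀.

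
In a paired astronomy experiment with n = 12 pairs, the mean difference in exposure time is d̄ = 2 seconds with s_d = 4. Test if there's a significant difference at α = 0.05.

t = d̄/(s_d/√n) = 2/(4/√12) = 1.732. df = 11, critical t = ±2.201. Fail to reject H₀.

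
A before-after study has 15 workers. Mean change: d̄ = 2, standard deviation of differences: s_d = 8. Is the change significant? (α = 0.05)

t = d̄/(s_d/√n) = 2/(8/√15) = 0.968. df = 14, critical t = ±2.145. Fail to reject H₀.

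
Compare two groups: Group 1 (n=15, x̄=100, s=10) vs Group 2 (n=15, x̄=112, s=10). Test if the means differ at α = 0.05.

Pooled sp = 10.0. t = -3.286, df = 28. Critical t = ±2.048. Reject H₀.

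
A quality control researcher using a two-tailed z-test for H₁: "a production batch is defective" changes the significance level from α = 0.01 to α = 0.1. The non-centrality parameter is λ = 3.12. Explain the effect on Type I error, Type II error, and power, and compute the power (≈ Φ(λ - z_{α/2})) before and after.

Increasing α from 0.01 to 0.1:
• Type I error rate increases (α is the Type I rate by definition).
• Critical value moves from z_{α/2} = 2.576 to 1.645, so power = Φ(λ - z_{α/2}) goes from Φ(3.12 - 2.576) = 0.707 to Φ(3.12 - 1.645) = 0.93.
• Type II error rate β = 1 - power therefore decreases (0.293 → 0.07).
Appropriate when false negatives are costly — here, shipping a defective batch — faulty products reach customers.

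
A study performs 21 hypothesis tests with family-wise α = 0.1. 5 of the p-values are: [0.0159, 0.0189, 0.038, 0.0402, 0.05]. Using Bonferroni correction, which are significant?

Bonferroni α = 0.1/21 = 0.00476. None of the given p-values are significant.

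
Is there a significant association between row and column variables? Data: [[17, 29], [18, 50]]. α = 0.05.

χ² = 1.418. df = 1, critical = 3.841. Fail to reject H₀. No evidence of dependence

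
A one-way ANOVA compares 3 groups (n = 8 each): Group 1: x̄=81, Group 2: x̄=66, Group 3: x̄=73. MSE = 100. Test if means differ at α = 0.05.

Grand mean = 73.33. SS_between = 901.33, MS_between = 450.67. F = 4.507, F_crit ≈ 3.467. Reject H₀.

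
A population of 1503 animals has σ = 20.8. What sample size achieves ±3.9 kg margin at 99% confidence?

Without FPC: n₀ = (2.576×20.8/3.9)² = 188.751. With FPC: n = n₀N/(n₀+N-1) = 167.8 → n = 168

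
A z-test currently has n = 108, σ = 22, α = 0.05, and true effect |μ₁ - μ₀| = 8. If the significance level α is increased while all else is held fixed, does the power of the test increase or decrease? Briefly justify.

Power increases: a larger α lowers the critical value, so more of the H₁ sampling distribution falls in the rejection region.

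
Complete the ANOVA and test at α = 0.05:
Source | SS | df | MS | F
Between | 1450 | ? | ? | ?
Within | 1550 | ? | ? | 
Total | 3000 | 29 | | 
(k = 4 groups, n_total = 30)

df_between = 3, df_within = 26. MS_between = 483.33, MS_within = 59.62. F = 8.108, F_crit ≈ 2.975. Reject H₀.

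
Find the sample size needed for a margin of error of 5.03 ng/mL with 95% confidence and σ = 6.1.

n = (z*σ/E)² = (1.96×6.1/5.03)² = 5.6 → n = 6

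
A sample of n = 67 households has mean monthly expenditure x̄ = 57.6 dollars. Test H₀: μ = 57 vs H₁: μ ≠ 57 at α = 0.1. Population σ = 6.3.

z = (x̄ - μ₀)/(σ/√n) = (57.6 - 57)/(6.3/√67) = 0.78. Critical value: ±1.645. Since |0.78| ≤ 1.645, Fail to reject H₀.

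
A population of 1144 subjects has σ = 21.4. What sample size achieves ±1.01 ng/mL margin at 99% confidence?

Without FPC: n₀ = (2.576×21.4/1.01)² = 2979.041. With FPC: n = n₀N/(n₀+N-1) = 826.8 → n = 827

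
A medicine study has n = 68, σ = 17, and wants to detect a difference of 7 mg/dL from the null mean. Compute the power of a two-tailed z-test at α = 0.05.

SE = σ/√n = 17/√68 = 2.062. Non-centrality λ = d/SE = 7/2.062 = 3.395. Power ≈ Φ(λ - z_{α/2}) = Φ(3.395 - 1.96) = Φ(1.435) = 0.924.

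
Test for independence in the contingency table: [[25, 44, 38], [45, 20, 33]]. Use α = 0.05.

χ² = 14.7. df = 2, critical = 5.991. Reject H₀. Variables are dependent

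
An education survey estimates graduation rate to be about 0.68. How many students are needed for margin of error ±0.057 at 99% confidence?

n = z²p(1-p)/E² = 2.576²×0.68×0.32/0.057² = 444.4 → n = 445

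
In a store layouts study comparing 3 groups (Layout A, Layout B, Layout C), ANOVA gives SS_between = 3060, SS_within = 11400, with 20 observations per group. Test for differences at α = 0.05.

df_between = 2, df_within = 57. F = MS_between/MS_within = 1530.0/200.0 = 7.65. F_crit ≈ 3.159. Reject H₀. At least one mean differs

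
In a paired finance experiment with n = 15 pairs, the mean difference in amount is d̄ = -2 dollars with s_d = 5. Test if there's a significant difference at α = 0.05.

t = d̄/(s_d/√n) = -2/(5/√15) = -1.549. df = 14, critical t = ±2.145. Fail to reject H₀.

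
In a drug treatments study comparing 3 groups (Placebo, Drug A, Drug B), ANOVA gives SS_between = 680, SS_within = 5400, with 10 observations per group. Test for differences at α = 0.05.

df_between = 2, df_within = 27. F = MS_between/MS_within = 340.0/200.0 = 1.7. F_crit ≈ 3.354. Fail to reject H₀.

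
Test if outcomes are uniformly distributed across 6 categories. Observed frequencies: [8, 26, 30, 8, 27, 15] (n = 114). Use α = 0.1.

Expected = 19 each. χ² = Σ(O-E)²/E = 25.895. df = 5, critical value = 9.236. Reject H₀.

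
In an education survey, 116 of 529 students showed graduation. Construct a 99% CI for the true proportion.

p̂ = 0.219. CI = p̂ ± z*√(p̂(1-p̂)/n) = (0.173, 0.266)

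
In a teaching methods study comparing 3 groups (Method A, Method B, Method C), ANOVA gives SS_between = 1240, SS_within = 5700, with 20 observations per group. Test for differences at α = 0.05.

df_between = 2, df_within = 57. F = MS_between/MS_within = 620.0/100.0 = 6.2. F_crit ≈ 3.159. Reject H₀. At least one mean differs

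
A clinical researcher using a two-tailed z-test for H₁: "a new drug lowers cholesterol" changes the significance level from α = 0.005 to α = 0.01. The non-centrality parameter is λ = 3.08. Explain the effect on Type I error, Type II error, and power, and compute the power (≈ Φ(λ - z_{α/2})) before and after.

Increasing α from 0.005 to 0.01:
• Type I error rate increases (α is the Type I rate by definition).
• Critical value moves from z_{α/2} = 2.807 to 2.576, so power = Φ(λ - z_{α/2}) goes from Φ(3.08 - 2.807) = 0.608 to Φ(3.08 - 2.576) = 0.693.
• Type II error rate β = 1 - power therefore decreases (0.392 → 0.307).
Appropriate when false negatives are costly — here, shelving an effective drug — patients miss out on a treatment that would have helped.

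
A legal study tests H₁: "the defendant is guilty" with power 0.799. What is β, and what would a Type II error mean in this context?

β = 1 - power = 1 - 0.799 = 0.201. A Type II error is failing to reject H₀ when H₀ is false (false negative) — here, failing to conclude that the defendant is guilty when in fact it is true. Consequence: acquitting a guilty person.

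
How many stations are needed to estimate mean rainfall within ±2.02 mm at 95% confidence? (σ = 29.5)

n = (z*σ/E)² = (1.96×29.5/2.02)² = 819.3 → n = 820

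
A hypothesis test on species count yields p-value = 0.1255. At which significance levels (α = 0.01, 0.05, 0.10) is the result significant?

p = 0.1255. Not significant at any of the given levels.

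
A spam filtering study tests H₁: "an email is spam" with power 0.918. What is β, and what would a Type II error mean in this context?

β = 1 - power = 1 - 0.918 = 0.082. A Type II error is failing to reject H₀ when H₀ is false (false negative) — here, failing to conclude that an email is spam when in fact it is true. Consequence: a spam email lands in the inbox.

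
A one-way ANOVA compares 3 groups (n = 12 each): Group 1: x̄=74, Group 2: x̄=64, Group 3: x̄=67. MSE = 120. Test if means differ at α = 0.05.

Grand mean = 68.33. SS_between = 632.0, MS_between = 316.0. F = 2.633, F_crit ≈ 3.285. Fail to reject H₀.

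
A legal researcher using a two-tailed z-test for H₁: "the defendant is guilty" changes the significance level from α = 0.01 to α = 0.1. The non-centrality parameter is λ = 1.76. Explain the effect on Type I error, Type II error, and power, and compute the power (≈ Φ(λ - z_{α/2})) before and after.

Increasing α from 0.01 to 0.1:
• Type I error rate increases (α is the Type I rate by definition).
• Critical value moves from z_{α/2} = 2.576 to 1.645, so power = Φ(λ - z_{α/2}) goes from Φ(1.76 - 2.576) = 0.207 to Φ(1.76 - 1.645) = 0.546.
• Type II error rate β = 1 - power therefore decreases (0.793 → 0.454).
Appropriate when false negatives are costly — here, acquitting a guilty person.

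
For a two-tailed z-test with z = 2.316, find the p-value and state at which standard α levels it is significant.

p = 2·P(Z > |2.316|) = 2·(1 - Φ(2.316)) ≈ 0.0206. Significant at α = 0.1; Significant at α = 0.05.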